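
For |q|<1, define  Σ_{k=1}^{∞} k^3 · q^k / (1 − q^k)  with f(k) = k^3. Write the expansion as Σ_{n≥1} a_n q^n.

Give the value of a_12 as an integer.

a_12 = 2044

d|12:{1,2,3,4,6,12}  Σf=1+8+27+64+216+1728=2044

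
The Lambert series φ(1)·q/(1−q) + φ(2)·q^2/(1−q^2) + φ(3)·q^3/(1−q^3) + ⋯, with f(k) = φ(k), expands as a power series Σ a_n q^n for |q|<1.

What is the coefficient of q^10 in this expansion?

[q^10] φ(1)=1,φ(2)=1,φ(5)=4,φ(10)=4 ⇒ 10

a_10 = 10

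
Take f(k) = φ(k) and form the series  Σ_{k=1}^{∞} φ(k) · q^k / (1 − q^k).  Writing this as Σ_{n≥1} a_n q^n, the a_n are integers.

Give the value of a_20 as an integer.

d|20:{1,2,4,5,10,20}  Σφ=1+1+2+4+4+8=20

a_20 = 20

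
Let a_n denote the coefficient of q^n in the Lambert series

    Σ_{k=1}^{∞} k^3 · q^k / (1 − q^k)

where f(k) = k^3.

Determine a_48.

a_48 = 131068

d|48:{1,2,3,4,6,8,12,16,24,48}  Σf=1+8+27+64+216+512+1728+4096+13824+110592=131068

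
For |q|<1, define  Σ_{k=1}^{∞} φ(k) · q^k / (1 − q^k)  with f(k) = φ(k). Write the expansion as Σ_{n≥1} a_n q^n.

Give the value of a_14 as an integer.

[q^14] φ(14)=6,φ(7)=6,φ(2)=1,φ(1)=1 ⇒ 14

a_14 = 14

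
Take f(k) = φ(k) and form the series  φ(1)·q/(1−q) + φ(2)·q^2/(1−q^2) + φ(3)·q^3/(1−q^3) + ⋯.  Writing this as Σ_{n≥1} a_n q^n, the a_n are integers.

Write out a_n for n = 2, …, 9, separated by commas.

q^2  k|2↦φ(k): 2:1 1:1  a_2=2
d|3:{3,1}  Σφ=2+1=3
n=4: 1·4 2·2 4·1  φ→[1+1+2]=4
d|5:{1,5}  Σφ=1+4=5
d|6:{1,2,3,6}  Σφ=1+1+2+2=6
[q^7] φ(1)=1,φ(7)=6 ⇒ 7
n=8: 8·1 4·2 2·4 1·8  φ→[4+2+1+1]=8
n=9: 9·1 3·3 1·9  φ→[6+2+1]=9

2, 3, 4, 5, 6, 7, 8, 9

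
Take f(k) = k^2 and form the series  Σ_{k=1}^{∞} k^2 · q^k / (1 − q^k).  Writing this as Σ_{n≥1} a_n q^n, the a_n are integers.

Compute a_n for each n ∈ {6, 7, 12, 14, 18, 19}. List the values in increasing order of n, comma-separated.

q^6  k|6↦f(k): 1:1 2:4 3:9 6:36  a_6=50
n=7: 1·7 7·1  f→[1+49]=50
q^12  k|12↦f(k): 1:1 2:4 3:9 4:16 6:36 12:144  a_12=210
q^14  k|14↦f(k): 14:196 7:49 2:4 1:1  a_14=250
n=18: 1·18 2·9 3·6 6·3 9·2 18·1  f→[1+4+9+36+81+324]=455
n=19: 19·1 1·19  f→[361+1]=362

50, 50, 210, 250, 455, 362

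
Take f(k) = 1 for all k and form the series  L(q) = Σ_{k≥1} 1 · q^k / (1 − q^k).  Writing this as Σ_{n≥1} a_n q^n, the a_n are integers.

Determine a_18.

q^18  k|18↦f(k): 1:1 2:1 3:1 6:1 9:1 18:1  a_18=6

a_18 = 6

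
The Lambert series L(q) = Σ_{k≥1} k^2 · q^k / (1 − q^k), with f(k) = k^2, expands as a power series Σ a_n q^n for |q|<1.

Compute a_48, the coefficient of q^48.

a_48 = 3410

q^48  k|48↦f(k): 1:1 2:4 3:9 4:16 6:36 8:64 12:144 16:256 24:576 48:2304  a_48=3410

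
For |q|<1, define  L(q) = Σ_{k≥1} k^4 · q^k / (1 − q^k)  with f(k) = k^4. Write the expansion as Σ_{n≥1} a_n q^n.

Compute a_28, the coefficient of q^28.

a_28 = 655746

q^28  k|28↦f(k): 28:614656 14:38416 7:2401 4:256 2:16 1:1  a_28=655746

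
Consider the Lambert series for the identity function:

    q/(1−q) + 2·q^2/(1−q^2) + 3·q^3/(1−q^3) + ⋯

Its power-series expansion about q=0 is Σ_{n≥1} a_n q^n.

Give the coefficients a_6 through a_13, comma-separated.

n=6: 6·1 3·2 2·3 1·6  f→[6+3+2+1]=12
n=7: 1·7 7·1  f→[1+7]=8
d|8:{8,4,2,1}  Σf=8+4+2+1=15
q^9  k|9↦f(k): 1:1 3:3 9:9  a_9=13
d|10:{10,5,2,1}  Σf=10+5+2+1=18
n=11: 11·1 1·11  f→[11+1]=12
n=12: 1·12 2·6 3·4 4·3 6·2 12·1  f→[1+2+3+4+6+12]=28
n=13: 13·1 1·13  f→[13+1]=14

12, 8, 15, 13, 18, 12, 28, 14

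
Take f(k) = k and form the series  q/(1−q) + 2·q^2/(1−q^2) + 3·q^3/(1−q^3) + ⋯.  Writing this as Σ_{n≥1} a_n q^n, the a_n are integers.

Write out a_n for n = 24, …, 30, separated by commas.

q^24  k|24↦f(k): 1:1 2:2 3:3 4:4 6:6 8:8 12:12 24:24  a_24=60
d|25:{25,5,1}  Σf=25+5+1=31
n=26: 1·26 2·13 13·2 26·1  f→[1+2+13+26]=42
d|27:{27,9,3,1}  Σf=27+9+3+1=40
d|28:{1,2,4,7,14,28}  Σf=1+2+4+7+14+28=56
q^29  k|29↦f(k): 29:29 1:1  a_29=30
d|30:{1,2,3,5,6,10,15,30}  Σf=1+2+3+5+6+10+15+30=72

60, 31, 42, 40, 56, 30, 72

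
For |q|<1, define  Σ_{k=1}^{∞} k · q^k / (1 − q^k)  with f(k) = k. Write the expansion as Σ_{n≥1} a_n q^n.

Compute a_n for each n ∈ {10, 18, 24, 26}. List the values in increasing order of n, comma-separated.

18, 39, 60, 42

d|10:{1,2,5,10}  Σf=1+2+5+10=18
[q^18] f(18)=18,f(9)=9,f(6)=6,f(3)=3,f(2)=2,f(1)=1 ⇒ 39
q^24  k|24↦f(k): 24:24 12:12 8:8 6:6 4:4 3:3 2:2 1:1  a_24=60
n=26: 26·1 13·2 2·13 1·26  f→[26+13+2+1]=42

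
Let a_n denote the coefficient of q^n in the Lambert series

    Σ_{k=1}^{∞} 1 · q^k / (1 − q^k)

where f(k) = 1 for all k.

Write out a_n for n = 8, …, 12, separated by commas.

d|8:{1,2,4,8}  Σf=1+1+1+1=4
d|9:{9,3,1}  Σf=1+1+1=3
d|10:{1,2,5,10}  Σf=1+1+1+1=4
n=11: 11·1 1·11  f→[1+1]=2
[q^12] f(1)=1,f(2)=1,f(3)=1,f(4)=1,f(6)=1,f(12)=1 ⇒ 6

4, 3, 4, 2, 6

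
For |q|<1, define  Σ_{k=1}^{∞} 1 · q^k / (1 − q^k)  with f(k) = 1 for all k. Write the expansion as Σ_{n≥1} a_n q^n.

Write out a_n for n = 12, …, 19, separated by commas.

6, 2, 4, 4, 5, 2, 6, 2

q^12  k|12↦f(k): 12:1 6:1 4:1 3:1 2:1 1:1  a_12=6
d|13:{13,1}  Σf=1+1=2
q^14  k|14↦f(k): 1:1 2:1 7:1 14:1  a_14=4
d|15:{1,3,5,15}  Σf=1+1+1+1=4
q^16  k|16↦f(k): 16:1 8:1 4:1 2:1 1:1  a_16=5
q^17  k|17↦f(k): 1:1 17:1  a_17=2
[q^18] f(18)=1,f(9)=1,f(6)=1,f(3)=1,f(2)=1,f(1)=1 ⇒ 6
q^19  k|19↦f(k): 19:1 1:1  a_19=2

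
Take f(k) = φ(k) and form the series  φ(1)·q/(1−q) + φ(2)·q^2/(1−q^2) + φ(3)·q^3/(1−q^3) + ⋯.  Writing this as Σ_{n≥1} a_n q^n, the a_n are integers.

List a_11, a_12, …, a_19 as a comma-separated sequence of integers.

n=11: 11·1 1·11  φ→[10+1]=11
d|12:{1,2,3,4,6,12}  Σφ=1+1+2+2+2+4=12
[q^13] φ(1)=1,φ(13)=12 ⇒ 13
d|14:{14,7,2,1}  Σφ=6+6+1+1=14
[q^15] φ(15)=8,φ(5)=4,φ(3)=2,φ(1)=1 ⇒ 15
[q^16] φ(16)=8,φ(8)=4,φ(4)=2,φ(2)=1,φ(1)=1 ⇒ 16
d|17:{1,17}  Σφ=1+16=17
n=18: 1·18 2·9 3·6 6·3 9·2 18·1  φ→[1+1+2+2+6+6]=18
q^19  k|19↦φ(k): 1:1 19:18  a_19=19

11, 12, 13, 14, 15, 16, 17, 18, 19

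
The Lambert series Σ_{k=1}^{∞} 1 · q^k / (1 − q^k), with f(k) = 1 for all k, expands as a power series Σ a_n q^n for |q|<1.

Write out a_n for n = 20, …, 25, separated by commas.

6, 4, 4, 2, 8, 3

n=20: 1·20 2·10 4·5 5·4 10·2 20·1  f→[1+1+1+1+1+1]=6
[q^21] f(1)=1,f(3)=1,f(7)=1,f(21)=1 ⇒ 4
[q^22] f(1)=1,f(2)=1,f(11)=1,f(22)=1 ⇒ 4
q^23  k|23↦f(k): 23:1 1:1  a_23=2
d|24:{24,12,8,6,4,3,2,1}  Σf=1+1+1+1+1+1+1+1=8
d|25:{1,5,25}  Σf=1+1+1=3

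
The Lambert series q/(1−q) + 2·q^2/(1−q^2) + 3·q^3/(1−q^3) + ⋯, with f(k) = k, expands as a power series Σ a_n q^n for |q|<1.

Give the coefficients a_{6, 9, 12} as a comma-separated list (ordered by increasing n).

q^6  k|6↦f(k): 6:6 3:3 2:2 1:1  a_6=12
n=9: 1·9 3·3 9·1  f→[1+3+9]=13
n=12: 12·1 6·2 4·3 3·4 2·6 1·12  f→[12+6+4+3+2+1]=28

12, 13, 28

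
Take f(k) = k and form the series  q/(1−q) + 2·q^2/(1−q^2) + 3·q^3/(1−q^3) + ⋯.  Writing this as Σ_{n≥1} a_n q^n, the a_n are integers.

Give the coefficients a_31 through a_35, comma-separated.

[q^31] f(1)=1,f(31)=31 ⇒ 32
[q^32] f(1)=1,f(2)=2,f(4)=4,f(8)=8,f(16)=16,f(32)=32 ⇒ 63
n=33: 33·1 11·3 3·11 1·33  f→[33+11+3+1]=48
d|34:{1,2,17,34}  Σf=1+2+17+34=54
d|35:{1,5,7,35}  Σf=1+5+7+35=48

32, 63, 48, 54, 48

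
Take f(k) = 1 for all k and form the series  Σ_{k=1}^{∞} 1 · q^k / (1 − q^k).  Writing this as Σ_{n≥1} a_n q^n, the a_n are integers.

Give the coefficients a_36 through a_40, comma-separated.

9, 2, 4, 4, 8

d|36:{1,2,3,4,6,9,12,18,36}  Σf=1+1+1+1+1+1+1+1+1=9
n=37: 1·37 37·1  f→[1+1]=2
d|38:{1,2,19,38}  Σf=1+1+1+1=4
d|39:{1,3,13,39}  Σf=1+1+1+1=4
q^40  k|40↦f(k): 1:1 2:1 4:1 5:1 8:1 10:1 20:1 40:1  a_40=8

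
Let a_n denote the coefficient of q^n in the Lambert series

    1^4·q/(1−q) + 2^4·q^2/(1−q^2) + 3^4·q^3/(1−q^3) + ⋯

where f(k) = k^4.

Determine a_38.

d|38:{38,19,2,1}  Σf=2085136+130321+16+1=2215474

a_38 = 2215474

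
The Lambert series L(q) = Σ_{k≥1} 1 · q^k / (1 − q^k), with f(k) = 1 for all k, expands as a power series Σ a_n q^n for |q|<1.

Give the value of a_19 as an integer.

q^19  k|19↦f(k): 1:1 19:1  a_19=2

a_19 = 2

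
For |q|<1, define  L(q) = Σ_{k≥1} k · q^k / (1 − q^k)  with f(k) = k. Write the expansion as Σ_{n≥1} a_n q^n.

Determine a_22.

a_22 = 36

d|22:{1,2,11,22}  Σf=1+2+11+22=36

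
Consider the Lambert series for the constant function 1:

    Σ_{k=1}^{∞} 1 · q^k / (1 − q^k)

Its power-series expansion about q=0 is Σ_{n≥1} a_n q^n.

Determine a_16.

d|16:{1,2,4,8,16}  Σf=1+1+1+1+1=5

a_16 = 5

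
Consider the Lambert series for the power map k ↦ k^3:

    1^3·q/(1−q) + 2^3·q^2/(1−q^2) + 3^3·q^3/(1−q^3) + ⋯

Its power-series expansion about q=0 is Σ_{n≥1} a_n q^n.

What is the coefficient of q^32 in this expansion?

q^32  k|32↦f(k): 1:1 2:8 4:64 8:512 16:4096 32:32768  a_32=37449

a_32 = 37449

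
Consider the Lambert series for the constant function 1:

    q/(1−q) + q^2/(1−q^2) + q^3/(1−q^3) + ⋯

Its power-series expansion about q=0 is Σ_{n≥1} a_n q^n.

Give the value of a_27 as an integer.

a_27 = 4

[q^27] f(27)=1,f(9)=1,f(3)=1,f(1)=1 ⇒ 4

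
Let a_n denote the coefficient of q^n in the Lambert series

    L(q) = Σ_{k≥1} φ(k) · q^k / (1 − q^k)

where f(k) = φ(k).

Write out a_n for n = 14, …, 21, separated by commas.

q^14  k|14↦φ(k): 14:6 7:6 2:1 1:1  a_14=14
n=15: 1·15 3·5 5·3 15·1  φ→[1+2+4+8]=15
n=16: 16·1 8·2 4·4 2·8 1·16  φ→[8+4+2+1+1]=16
n=17: 17·1 1·17  φ→[16+1]=17
q^18  k|18↦φ(k): 1:1 2:1 3:2 6:2 9:6 18:6  a_18=18
q^19  k|19↦φ(k): 1:1 19:18  a_19=19
d|20:{1,2,4,5,10,20}  Σφ=1+1+2+4+4+8=20
d|21:{21,7,3,1}  Σφ=12+6+2+1=21

14, 15, 16, 17, 18, 19, 20, 21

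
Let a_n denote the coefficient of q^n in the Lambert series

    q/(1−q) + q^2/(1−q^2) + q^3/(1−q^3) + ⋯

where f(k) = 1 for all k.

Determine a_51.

d|51:{51,17,3,1}  Σf=1+1+1+1=4

a_51 = 4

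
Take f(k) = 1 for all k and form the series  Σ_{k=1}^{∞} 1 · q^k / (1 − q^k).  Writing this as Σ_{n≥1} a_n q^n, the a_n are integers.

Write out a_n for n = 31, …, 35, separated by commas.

2, 6, 4, 4, 4

d|31:{31,1}  Σf=1+1=2
[q^32] f(32)=1,f(16)=1,f(8)=1,f(4)=1,f(2)=1,f(1)=1 ⇒ 6
q^33  k|33↦f(k): 33:1 11:1 3:1 1:1  a_33=4
d|34:{1,2,17,34}  Σf=1+1+1+1=4
q^35  k|35↦f(k): 35:1 7:1 5:1 1:1  a_35=4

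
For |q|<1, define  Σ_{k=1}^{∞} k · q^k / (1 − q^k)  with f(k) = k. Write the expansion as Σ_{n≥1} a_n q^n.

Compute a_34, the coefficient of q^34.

[q^34] f(1)=1,f(2)=2,f(17)=17,f(34)=34 ⇒ 54

a_34 = 54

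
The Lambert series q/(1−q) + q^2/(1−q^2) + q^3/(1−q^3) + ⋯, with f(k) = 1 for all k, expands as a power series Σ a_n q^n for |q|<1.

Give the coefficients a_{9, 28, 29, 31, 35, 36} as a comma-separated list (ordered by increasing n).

3, 6, 2, 2, 4, 9

[q^9] f(1)=1,f(3)=1,f(9)=1 ⇒ 3
[q^28] f(1)=1,f(2)=1,f(4)=1,f(7)=1,f(14)=1,f(28)=1 ⇒ 6
n=29: 29·1 1·29  f→[1+1]=2
n=31: 1·31 31·1  f→[1+1]=2
n=35: 35·1 7·5 5·7 1·35  f→[1+1+1+1]=4
n=36: 36·1 18·2 12·3 9·4 6·6 4·9 3·12 2·18 1·36  f→[1+1+1+1+1+1+1+1+1]=9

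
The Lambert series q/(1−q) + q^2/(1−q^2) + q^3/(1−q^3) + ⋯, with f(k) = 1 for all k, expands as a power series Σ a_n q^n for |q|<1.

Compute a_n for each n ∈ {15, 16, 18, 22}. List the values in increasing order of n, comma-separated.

[q^15] f(1)=1,f(3)=1,f(5)=1,f(15)=1 ⇒ 4
n=16: 1·16 2·8 4·4 8·2 16·1  f→[1+1+1+1+1]=5
d|18:{18,9,6,3,2,1}  Σf=1+1+1+1+1+1=6
d|22:{22,11,2,1}  Σf=1+1+1+1=4

4, 5, 6, 4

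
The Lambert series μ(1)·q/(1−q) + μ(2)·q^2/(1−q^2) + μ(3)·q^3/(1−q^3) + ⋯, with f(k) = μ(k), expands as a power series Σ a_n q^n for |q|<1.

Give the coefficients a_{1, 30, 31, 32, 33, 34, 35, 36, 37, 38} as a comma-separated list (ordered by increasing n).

1, 0, 0, 0, 0, 0, 0, 0, 0, 0

d|1:{1}  Σμ=1=1
n=30: 30·1 15·2 10·3 6·5 5·6 3·10 2·15 1·30  μ→[(-1)+1+1+1+(-1)+(-1)+(-1)+1]=0
d|31:{31,1}  Σμ=(-1)+1=0
d|32:{32,16,8,4,2,1}  Σμ=0+0+0+0+(-1)+1=0
d|33:{33,11,3,1}  Σμ=1+(-1)+(-1)+1=0
q^34  k|34↦μ(k): 1:1 2:-1 17:-1 34:1  a_34=0
n=35: 35·1 7·5 5·7 1·35  μ→[1+(-1)+(-1)+1]=0
[q^36] μ(1)=1,μ(2)=-1,μ(3)=-1,μ(4)=0,μ(6)=1,μ(9)=0,μ(12)=0,μ(18)=0,μ(36)=0 ⇒ 0
d|37:{1,37}  Σμ=1+(-1)=0
[q^38] μ(38)=1,μ(19)=-1,μ(2)=-1,μ(1)=1 ⇒ 0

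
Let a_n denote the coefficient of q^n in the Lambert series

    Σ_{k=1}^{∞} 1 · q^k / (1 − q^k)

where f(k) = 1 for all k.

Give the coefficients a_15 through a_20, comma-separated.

4, 5, 2, 6, 2, 6

n=15: 15·1 5·3 3·5 1·15  f→[1+1+1+1]=4
q^16  k|16↦f(k): 1:1 2:1 4:1 8:1 16:1  a_16=5
d|17:{17,1}  Σf=1+1=2
d|18:{18,9,6,3,2,1}  Σf=1+1+1+1+1+1=6
q^19  k|19↦f(k): 19:1 1:1  a_19=2
n=20: 20·1 10·2 5·4 4·5 2·10 1·20  f→[1+1+1+1+1+1]=6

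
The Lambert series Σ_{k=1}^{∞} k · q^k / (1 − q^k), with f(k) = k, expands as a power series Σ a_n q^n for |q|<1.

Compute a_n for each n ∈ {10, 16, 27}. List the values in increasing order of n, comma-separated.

18, 31, 40

[q^10] f(1)=1,f(2)=2,f(5)=5,f(10)=10 ⇒ 18
[q^16] f(16)=16,f(8)=8,f(4)=4,f(2)=2,f(1)=1 ⇒ 31
q^27  k|27↦f(k): 27:27 9:9 3:3 1:1  a_27=40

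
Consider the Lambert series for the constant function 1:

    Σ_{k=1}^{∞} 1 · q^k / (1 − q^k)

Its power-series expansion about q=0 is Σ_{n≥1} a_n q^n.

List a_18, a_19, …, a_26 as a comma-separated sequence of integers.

q^18  k|18↦f(k): 1:1 2:1 3:1 6:1 9:1 18:1  a_18=6
n=19: 1·19 19·1  f→[1+1]=2
[q^20] f(1)=1,f(2)=1,f(4)=1,f(5)=1,f(10)=1,f(20)=1 ⇒ 6
n=21: 21·1 7·3 3·7 1·21  f→[1+1+1+1]=4
n=22: 1·22 2·11 11·2 22·1  f→[1+1+1+1]=4
n=23: 1·23 23·1  f→[1+1]=2
[q^24] f(1)=1,f(2)=1,f(3)=1,f(4)=1,f(6)=1,f(8)=1,f(12)=1,f(24)=1 ⇒ 8
[q^25] f(25)=1,f(5)=1,f(1)=1 ⇒ 3
[q^26] f(1)=1,f(2)=1,f(13)=1,f(26)=1 ⇒ 4

6, 2, 6, 4, 4, 2, 8, 3, 4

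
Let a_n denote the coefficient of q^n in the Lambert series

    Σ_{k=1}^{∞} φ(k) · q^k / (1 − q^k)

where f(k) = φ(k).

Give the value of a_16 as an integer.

q^16  k|16↦φ(k): 16:8 8:4 4:2 2:1 1:1  a_16=16

a_16 = 16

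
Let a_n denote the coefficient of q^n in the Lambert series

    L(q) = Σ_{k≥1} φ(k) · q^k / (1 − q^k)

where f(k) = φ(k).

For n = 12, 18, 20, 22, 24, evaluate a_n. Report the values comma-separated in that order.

q^12  k|12↦φ(k): 1:1 2:1 3:2 4:2 6:2 12:4  a_12=12
d|18:{18,9,6,3,2,1}  Σφ=6+6+2+2+1+1=18
[q^20] φ(1)=1,φ(2)=1,φ(4)=2,φ(5)=4,φ(10)=4,φ(20)=8 ⇒ 20
[q^22] φ(22)=10,φ(11)=10,φ(2)=1,φ(1)=1 ⇒ 22
d|24:{1,2,3,4,6,8,12,24}  Σφ=1+1+2+2+2+4+4+8=24

12, 18, 20, 22, 24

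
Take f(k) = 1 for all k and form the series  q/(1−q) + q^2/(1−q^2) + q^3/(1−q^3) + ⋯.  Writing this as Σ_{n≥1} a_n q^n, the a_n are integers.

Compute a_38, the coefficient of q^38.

[q^38] f(38)=1,f(19)=1,f(2)=1,f(1)=1 ⇒ 4

a_38 = 4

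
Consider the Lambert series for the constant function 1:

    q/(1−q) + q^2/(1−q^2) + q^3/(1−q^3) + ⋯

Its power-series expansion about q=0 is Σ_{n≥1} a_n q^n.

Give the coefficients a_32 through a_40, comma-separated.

d|32:{1,2,4,8,16,32}  Σf=1+1+1+1+1+1=6
q^33  k|33↦f(k): 1:1 3:1 11:1 33:1  a_33=4
q^34  k|34↦f(k): 1:1 2:1 17:1 34:1  a_34=4
n=35: 35·1 7·5 5·7 1·35  f→[1+1+1+1]=4
d|36:{1,2,3,4,6,9,12,18,36}  Σf=1+1+1+1+1+1+1+1+1=9
q^37  k|37↦f(k): 37:1 1:1  a_37=2
[q^38] f(1)=1,f(2)=1,f(19)=1,f(38)=1 ⇒ 4
n=39: 39·1 13·3 3·13 1·39  f→[1+1+1+1]=4
[q^40] f(40)=1,f(20)=1,f(10)=1,f(8)=1,f(5)=1,f(4)=1,f(2)=1,f(1)=1 ⇒ 8

6, 4, 4, 4, 9, 2, 4, 4, 8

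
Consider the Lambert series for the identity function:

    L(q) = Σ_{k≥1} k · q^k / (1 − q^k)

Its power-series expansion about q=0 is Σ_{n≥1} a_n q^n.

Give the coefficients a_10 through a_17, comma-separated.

d|10:{10,5,2,1}  Σf=10+5+2+1=18
d|11:{11,1}  Σf=11+1=12
[q^12] f(1)=1,f(2)=2,f(3)=3,f(4)=4,f(6)=6,f(12)=12 ⇒ 28
d|13:{1,13}  Σf=1+13=14
n=14: 14·1 7·2 2·7 1·14  f→[14+7+2+1]=24
d|15:{15,5,3,1}  Σf=15+5+3+1=24
d|16:{1,2,4,8,16}  Σf=1+2+4+8+16=31
q^17  k|17↦f(k): 17:17 1:1  a_17=18

18, 12, 28, 14, 24, 24, 31, 18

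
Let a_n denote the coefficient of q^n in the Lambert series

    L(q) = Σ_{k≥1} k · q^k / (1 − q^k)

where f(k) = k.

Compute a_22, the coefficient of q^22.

a_22 = 36

d|22:{22,11,2,1}  Σf=22+11+2+1=36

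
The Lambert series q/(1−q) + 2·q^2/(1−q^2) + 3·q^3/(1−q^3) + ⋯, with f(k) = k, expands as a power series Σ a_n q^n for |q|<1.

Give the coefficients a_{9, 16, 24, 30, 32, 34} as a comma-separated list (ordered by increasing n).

d|9:{1,3,9}  Σf=1+3+9=13
q^16  k|16↦f(k): 16:16 8:8 4:4 2:2 1:1  a_16=31
q^24  k|24↦f(k): 1:1 2:2 3:3 4:4 6:6 8:8 12:12 24:24  a_24=60
[q^30] f(30)=30,f(15)=15,f(10)=10,f(6)=6,f(5)=5,f(3)=3,f(2)=2,f(1)=1 ⇒ 72
q^32  k|32↦f(k): 32:32 16:16 8:8 4:4 2:2 1:1  a_32=63
d|34:{1,2,17,34}  Σf=1+2+17+34=54

13, 31, 60, 72, 63, 54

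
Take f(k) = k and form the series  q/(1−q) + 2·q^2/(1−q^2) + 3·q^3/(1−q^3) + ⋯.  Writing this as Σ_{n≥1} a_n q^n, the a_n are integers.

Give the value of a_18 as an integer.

a_18 = 39

[q^18] f(18)=18,f(9)=9,f(6)=6,f(3)=3,f(2)=2,f(1)=1 ⇒ 39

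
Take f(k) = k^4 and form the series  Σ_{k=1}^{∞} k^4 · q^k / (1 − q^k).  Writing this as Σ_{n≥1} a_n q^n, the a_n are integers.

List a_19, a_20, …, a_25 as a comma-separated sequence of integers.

130322, 170898, 196964, 248914, 279842, 358258, 391251

[q^19] f(19)=130321,f(1)=1 ⇒ 130322
n=20: 20·1 10·2 5·4 4·5 2·10 1·20  f→[160000+10000+625+256+16+1]=170898
q^21  k|21↦f(k): 21:194481 7:2401 3:81 1:1  a_21=196964
[q^22] f(1)=1,f(2)=16,f(11)=14641,f(22)=234256 ⇒ 248914
q^23  k|23↦f(k): 23:279841 1:1  a_23=279842
[q^24] f(24)=331776,f(12)=20736,f(8)=4096,f(6)=1296,f(4)=256,f(3)=81,f(2)=16,f(1)=1 ⇒ 358258
d|25:{25,5,1}  Σf=390625+625+1=391251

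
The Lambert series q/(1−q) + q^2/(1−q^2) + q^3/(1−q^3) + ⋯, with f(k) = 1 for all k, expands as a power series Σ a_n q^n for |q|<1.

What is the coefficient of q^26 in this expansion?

n=26: 26·1 13·2 2·13 1·26  f→[1+1+1+1]=4

a_26 = 4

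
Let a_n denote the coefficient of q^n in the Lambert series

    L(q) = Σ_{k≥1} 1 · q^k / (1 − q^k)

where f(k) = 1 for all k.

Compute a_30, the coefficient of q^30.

d|30:{30,15,10,6,5,3,2,1}  Σf=1+1+1+1+1+1+1+1=8

a_30 = 8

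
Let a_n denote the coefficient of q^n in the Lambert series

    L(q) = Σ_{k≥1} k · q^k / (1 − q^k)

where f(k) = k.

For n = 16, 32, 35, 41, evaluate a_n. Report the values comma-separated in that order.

31, 63, 48, 42

n=16: 1·16 2·8 4·4 8·2 16·1  f→[1+2+4+8+16]=31
q^32  k|32↦f(k): 1:1 2:2 4:4 8:8 16:16 32:32  a_32=63
n=35: 1·35 5·7 7·5 35·1  f→[1+5+7+35]=48
n=41: 41·1 1·41  f→[41+1]=42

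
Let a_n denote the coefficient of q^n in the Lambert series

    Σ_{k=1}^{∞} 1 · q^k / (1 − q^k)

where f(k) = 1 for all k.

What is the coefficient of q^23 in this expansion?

n=23: 1·23 23·1  f→[1+1]=2

a_23 = 2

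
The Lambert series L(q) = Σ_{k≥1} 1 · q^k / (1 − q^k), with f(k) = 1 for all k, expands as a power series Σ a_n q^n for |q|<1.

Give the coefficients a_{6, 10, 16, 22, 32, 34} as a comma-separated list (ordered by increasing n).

4, 4, 5, 4, 6, 4

q^6  k|6↦f(k): 1:1 2:1 3:1 6:1  a_6=4
n=10: 10·1 5·2 2·5 1·10  f→[1+1+1+1]=4
n=16: 1·16 2·8 4·4 8·2 16·1  f→[1+1+1+1+1]=5
n=22: 1·22 2·11 11·2 22·1  f→[1+1+1+1]=4
n=32: 1·32 2·16 4·8 8·4 16·2 32·1  f→[1+1+1+1+1+1]=6
q^34  k|34↦f(k): 1:1 2:1 17:1 34:1  a_34=4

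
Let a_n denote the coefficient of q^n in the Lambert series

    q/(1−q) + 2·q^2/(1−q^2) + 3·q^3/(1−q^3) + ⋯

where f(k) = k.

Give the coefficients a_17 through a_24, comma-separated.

18, 39, 20, 42, 32, 36, 24, 60

q^17  k|17↦f(k): 1:1 17:17  a_17=18
d|18:{1,2,3,6,9,18}  Σf=1+2+3+6+9+18=39
n=19: 1·19 19·1  f→[1+19]=20
q^20  k|20↦f(k): 20:20 10:10 5:5 4:4 2:2 1:1  a_20=42
n=21: 1·21 3·7 7·3 21·1  f→[1+3+7+21]=32
q^22  k|22↦f(k): 22:22 11:11 2:2 1:1  a_22=36
[q^23] f(1)=1,f(23)=23 ⇒ 24
d|24:{24,12,8,6,4,3,2,1}  Σf=24+12+8+6+4+3+2+1=60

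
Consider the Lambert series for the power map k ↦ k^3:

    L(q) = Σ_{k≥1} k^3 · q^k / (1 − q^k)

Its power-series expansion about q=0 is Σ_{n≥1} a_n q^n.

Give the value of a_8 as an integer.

[q^8] f(8)=512,f(4)=64,f(2)=8,f(1)=1 ⇒ 585

a_8 = 585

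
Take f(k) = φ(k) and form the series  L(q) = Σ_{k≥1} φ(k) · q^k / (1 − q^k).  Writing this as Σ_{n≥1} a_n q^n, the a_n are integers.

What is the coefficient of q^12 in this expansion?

d|12:{1,2,3,4,6,12}  Σφ=1+1+2+2+2+4=12

a_12 = 12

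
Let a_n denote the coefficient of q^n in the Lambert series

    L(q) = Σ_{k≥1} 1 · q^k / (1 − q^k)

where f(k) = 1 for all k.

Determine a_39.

q^39  k|39↦f(k): 39:1 13:1 3:1 1:1  a_39=4

a_39 = 4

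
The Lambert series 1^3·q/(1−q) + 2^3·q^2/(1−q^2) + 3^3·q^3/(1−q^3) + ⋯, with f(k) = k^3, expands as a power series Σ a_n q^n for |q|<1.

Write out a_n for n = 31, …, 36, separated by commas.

n=31: 31·1 1·31  f→[29791+1]=29792
n=32: 32·1 16·2 8·4 4·8 2·16 1·32  f→[32768+4096+512+64+8+1]=37449
q^33  k|33↦f(k): 1:1 3:27 11:1331 33:35937  a_33=37296
d|34:{34,17,2,1}  Σf=39304+4913+8+1=44226
n=35: 35·1 7·5 5·7 1·35  f→[42875+343+125+1]=43344
q^36  k|36↦f(k): 36:46656 18:5832 12:1728 9:729 6:216 4:64 3:27 2:8 1:1  a_36=55261

29792, 37449, 37296, 44226, 43344, 55261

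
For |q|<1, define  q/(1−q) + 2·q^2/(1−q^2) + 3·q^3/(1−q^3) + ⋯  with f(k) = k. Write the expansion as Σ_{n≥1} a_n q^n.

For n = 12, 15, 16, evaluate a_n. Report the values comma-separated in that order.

q^12  k|12↦f(k): 1:1 2:2 3:3 4:4 6:6 12:12  a_12=28
d|15:{1,3,5,15}  Σf=1+3+5+15=24
q^16  k|16↦f(k): 1:1 2:2 4:4 8:8 16:16  a_16=31

28, 24, 31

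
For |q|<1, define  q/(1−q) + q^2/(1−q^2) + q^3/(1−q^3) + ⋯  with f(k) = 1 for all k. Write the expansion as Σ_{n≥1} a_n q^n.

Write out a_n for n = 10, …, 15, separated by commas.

4, 2, 6, 2, 4, 4

n=10: 10·1 5·2 2·5 1·10  f→[1+1+1+1]=4
q^11  k|11↦f(k): 11:1 1:1  a_11=2
q^12  k|12↦f(k): 1:1 2:1 3:1 4:1 6:1 12:1  a_12=6
d|13:{1,13}  Σf=1+1=2
[q^14] f(14)=1,f(7)=1,f(2)=1,f(1)=1 ⇒ 4
[q^15] f(1)=1,f(3)=1,f(5)=1,f(15)=1 ⇒ 4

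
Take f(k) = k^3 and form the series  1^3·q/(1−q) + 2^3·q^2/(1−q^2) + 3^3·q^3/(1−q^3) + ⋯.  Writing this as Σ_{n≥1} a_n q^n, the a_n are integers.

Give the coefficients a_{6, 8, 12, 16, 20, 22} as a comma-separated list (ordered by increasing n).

252, 585, 2044, 4681, 9198, 11988

q^6  k|6↦f(k): 6:216 3:27 2:8 1:1  a_6=252
d|8:{8,4,2,1}  Σf=512+64+8+1=585
q^12  k|12↦f(k): 1:1 2:8 3:27 4:64 6:216 12:1728  a_12=2044
[q^16] f(16)=4096,f(8)=512,f(4)=64,f(2)=8,f(1)=1 ⇒ 4681
n=20: 20·1 10·2 5·4 4·5 2·10 1·20  f→[8000+1000+125+64+8+1]=9198
d|22:{22,11,2,1}  Σf=10648+1331+8+1=11988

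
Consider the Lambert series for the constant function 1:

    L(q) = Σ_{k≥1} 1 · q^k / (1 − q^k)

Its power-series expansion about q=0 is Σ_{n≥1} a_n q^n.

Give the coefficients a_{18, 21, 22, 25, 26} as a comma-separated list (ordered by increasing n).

n=18: 18·1 9·2 6·3 3·6 2·9 1·18  f→[1+1+1+1+1+1]=6
q^21  k|21↦f(k): 1:1 3:1 7:1 21:1  a_21=4
[q^22] f(22)=1,f(11)=1,f(2)=1,f(1)=1 ⇒ 4
[q^25] f(25)=1,f(5)=1,f(1)=1 ⇒ 3
n=26: 26·1 13·2 2·13 1·26  f→[1+1+1+1]=4

6, 4, 4, 3, 4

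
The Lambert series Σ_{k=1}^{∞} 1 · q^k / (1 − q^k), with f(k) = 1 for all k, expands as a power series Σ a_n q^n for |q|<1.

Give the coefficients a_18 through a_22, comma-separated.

n=18: 1·18 2·9 3·6 6·3 9·2 18·1  f→[1+1+1+1+1+1]=6
d|19:{1,19}  Σf=1+1=2
q^20  k|20↦f(k): 1:1 2:1 4:1 5:1 10:1 20:1  a_20=6
n=21: 21·1 7·3 3·7 1·21  f→[1+1+1+1]=4
d|22:{1,2,11,22}  Σf=1+1+1+1=4

6, 2, 6, 4, 4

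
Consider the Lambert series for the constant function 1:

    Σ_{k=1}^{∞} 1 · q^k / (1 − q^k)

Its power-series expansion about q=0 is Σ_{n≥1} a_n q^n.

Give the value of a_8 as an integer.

a_8 = 4

[q^8] f(8)=1,f(4)=1,f(2)=1,f(1)=1 ⇒ 4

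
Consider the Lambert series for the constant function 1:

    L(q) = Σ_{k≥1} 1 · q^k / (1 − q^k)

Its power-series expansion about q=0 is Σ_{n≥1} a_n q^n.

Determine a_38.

a_38 = 4

n=38: 1·38 2·19 19·2 38·1  f→[1+1+1+1]=4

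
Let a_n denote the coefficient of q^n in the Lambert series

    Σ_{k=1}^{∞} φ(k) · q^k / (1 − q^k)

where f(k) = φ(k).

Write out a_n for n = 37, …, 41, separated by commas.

q^37  k|37↦φ(k): 1:1 37:36  a_37=37
n=38: 38·1 19·2 2·19 1·38  φ→[18+18+1+1]=38
[q^39] φ(1)=1,φ(3)=2,φ(13)=12,φ(39)=24 ⇒ 39
[q^40] φ(40)=16,φ(20)=8,φ(10)=4,φ(8)=4,φ(5)=4,φ(4)=2,φ(2)=1,φ(1)=1 ⇒ 40
d|41:{1,41}  Σφ=1+40=41

37, 38, 39, 40, 41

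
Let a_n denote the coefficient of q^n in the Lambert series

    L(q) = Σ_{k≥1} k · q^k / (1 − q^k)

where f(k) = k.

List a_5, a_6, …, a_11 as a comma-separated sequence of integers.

6, 12, 8, 15, 13, 18, 12

d|5:{5,1}  Σf=5+1=6
[q^6] f(6)=6,f(3)=3,f(2)=2,f(1)=1 ⇒ 12
q^7  k|7↦f(k): 1:1 7:7  a_7=8
d|8:{8,4,2,1}  Σf=8+4+2+1=15
d|9:{1,3,9}  Σf=1+3+9=13
n=10: 1·10 2·5 5·2 10·1  f→[1+2+5+10]=18
n=11: 11·1 1·11  f→[11+1]=12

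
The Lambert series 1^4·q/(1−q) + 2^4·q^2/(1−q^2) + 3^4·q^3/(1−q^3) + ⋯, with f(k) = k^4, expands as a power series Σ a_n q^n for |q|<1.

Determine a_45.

q^45  k|45↦f(k): 1:1 3:81 5:625 9:6561 15:50625 45:4100625  a_45=4158518

a_45 = 4158518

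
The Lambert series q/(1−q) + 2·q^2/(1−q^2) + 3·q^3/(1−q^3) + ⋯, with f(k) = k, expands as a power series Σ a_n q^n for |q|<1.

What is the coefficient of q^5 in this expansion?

a_5 = 6

[q^5] f(1)=1,f(5)=5 ⇒ 6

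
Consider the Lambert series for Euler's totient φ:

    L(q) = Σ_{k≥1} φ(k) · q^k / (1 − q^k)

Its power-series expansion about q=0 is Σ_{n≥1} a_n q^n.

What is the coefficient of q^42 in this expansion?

q^42  k|42↦φ(k): 42:12 21:12 14:6 7:6 6:2 3:2 2:1 1:1  a_42=42

a_42 = 42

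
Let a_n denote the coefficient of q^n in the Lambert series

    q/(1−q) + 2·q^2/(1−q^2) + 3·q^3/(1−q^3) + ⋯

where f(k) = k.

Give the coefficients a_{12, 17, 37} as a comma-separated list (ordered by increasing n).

d|12:{12,6,4,3,2,1}  Σf=12+6+4+3+2+1=28
n=17: 1·17 17·1  f→[1+17]=18
d|37:{1,37}  Σf=1+37=38

28, 18, 38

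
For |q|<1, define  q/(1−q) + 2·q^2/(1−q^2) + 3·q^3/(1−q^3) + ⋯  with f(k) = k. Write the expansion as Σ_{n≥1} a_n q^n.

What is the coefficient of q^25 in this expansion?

a_25 = 31

d|25:{25,5,1}  Σf=25+5+1=31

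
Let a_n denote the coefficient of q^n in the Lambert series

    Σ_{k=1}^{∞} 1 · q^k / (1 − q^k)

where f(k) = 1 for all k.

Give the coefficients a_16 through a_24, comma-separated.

5, 2, 6, 2, 6, 4, 4, 2, 8

n=16: 1·16 2·8 4·4 8·2 16·1  f→[1+1+1+1+1]=5
n=17: 17·1 1·17  f→[1+1]=2
n=18: 1·18 2·9 3·6 6·3 9·2 18·1  f→[1+1+1+1+1+1]=6
q^19  k|19↦f(k): 1:1 19:1  a_19=2
n=20: 20·1 10·2 5·4 4·5 2·10 1·20  f→[1+1+1+1+1+1]=6
d|21:{1,3,7,21}  Σf=1+1+1+1=4
q^22  k|22↦f(k): 22:1 11:1 2:1 1:1  a_22=4
d|23:{23,1}  Σf=1+1=2
n=24: 1·24 2·12 3·8 4·6 6·4 8·3 12·2 24·1  f→[1+1+1+1+1+1+1+1]=8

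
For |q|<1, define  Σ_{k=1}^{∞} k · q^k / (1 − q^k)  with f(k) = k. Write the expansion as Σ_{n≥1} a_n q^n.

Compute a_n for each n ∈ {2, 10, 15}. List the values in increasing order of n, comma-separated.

3, 18, 24

q^2  k|2↦f(k): 2:2 1:1  a_2=3
n=10: 10·1 5·2 2·5 1·10  f→[10+5+2+1]=18
q^15  k|15↦f(k): 1:1 3:3 5:5 15:15  a_15=24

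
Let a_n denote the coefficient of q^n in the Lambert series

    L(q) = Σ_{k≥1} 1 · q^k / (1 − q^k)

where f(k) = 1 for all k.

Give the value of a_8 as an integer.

a_8 = 4

[q^8] f(1)=1,f(2)=1,f(4)=1,f(8)=1 ⇒ 4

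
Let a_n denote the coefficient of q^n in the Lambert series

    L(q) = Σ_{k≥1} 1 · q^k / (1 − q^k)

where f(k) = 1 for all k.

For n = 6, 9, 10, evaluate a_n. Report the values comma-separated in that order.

4, 3, 4

q^6  k|6↦f(k): 6:1 3:1 2:1 1:1  a_6=4
[q^9] f(1)=1,f(3)=1,f(9)=1 ⇒ 3
q^10  k|10↦f(k): 10:1 5:1 2:1 1:1  a_10=4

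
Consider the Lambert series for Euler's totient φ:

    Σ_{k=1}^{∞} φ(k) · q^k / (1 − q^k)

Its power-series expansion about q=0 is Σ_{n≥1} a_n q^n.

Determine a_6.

[q^6] φ(6)=2,φ(3)=2,φ(2)=1,φ(1)=1 ⇒ 6

a_6 = 6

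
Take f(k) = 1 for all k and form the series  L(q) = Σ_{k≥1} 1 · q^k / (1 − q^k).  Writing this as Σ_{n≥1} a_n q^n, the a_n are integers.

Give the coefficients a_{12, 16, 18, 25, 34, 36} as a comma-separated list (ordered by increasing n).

d|12:{1,2,3,4,6,12}  Σf=1+1+1+1+1+1=6
q^16  k|16↦f(k): 16:1 8:1 4:1 2:1 1:1  a_16=5
n=18: 1·18 2·9 3·6 6·3 9·2 18·1  f→[1+1+1+1+1+1]=6
d|25:{25,5,1}  Σf=1+1+1=3
d|34:{34,17,2,1}  Σf=1+1+1+1=4
q^36  k|36↦f(k): 1:1 2:1 3:1 4:1 6:1 9:1 12:1 18:1 36:1  a_36=9

6, 5, 6, 3, 4, 9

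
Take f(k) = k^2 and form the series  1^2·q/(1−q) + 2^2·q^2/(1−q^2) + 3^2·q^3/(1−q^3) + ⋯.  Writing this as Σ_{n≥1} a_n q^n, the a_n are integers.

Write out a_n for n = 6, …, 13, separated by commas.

n=6: 6·1 3·2 2·3 1·6  f→[36+9+4+1]=50
d|7:{7,1}  Σf=49+1=50
n=8: 8·1 4·2 2·4 1·8  f→[64+16+4+1]=85
n=9: 9·1 3·3 1·9  f→[81+9+1]=91
d|10:{1,2,5,10}  Σf=1+4+25+100=130
d|11:{11,1}  Σf=121+1=122
n=12: 1·12 2·6 3·4 4·3 6·2 12·1  f→[1+4+9+16+36+144]=210
n=13: 13·1 1·13  f→[169+1]=170

50, 50, 85, 91, 130, 122, 210, 170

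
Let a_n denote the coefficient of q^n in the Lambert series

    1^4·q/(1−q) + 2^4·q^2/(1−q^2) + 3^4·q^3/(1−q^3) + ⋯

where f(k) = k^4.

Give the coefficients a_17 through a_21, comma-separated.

d|17:{1,17}  Σf=1+83521=83522
q^18  k|18↦f(k): 1:1 2:16 3:81 6:1296 9:6561 18:104976  a_18=112931
d|19:{19,1}  Σf=130321+1=130322
[q^20] f(1)=1,f(2)=16,f(4)=256,f(5)=625,f(10)=10000,f(20)=160000 ⇒ 170898
n=21: 1·21 3·7 7·3 21·1  f→[1+81+2401+194481]=196964

83522, 112931, 130322, 170898, 196964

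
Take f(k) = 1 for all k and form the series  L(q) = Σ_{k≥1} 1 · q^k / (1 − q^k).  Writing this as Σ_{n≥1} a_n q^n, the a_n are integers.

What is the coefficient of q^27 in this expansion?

a_27 = 4

q^27  k|27↦f(k): 1:1 3:1 9:1 27:1  a_27=4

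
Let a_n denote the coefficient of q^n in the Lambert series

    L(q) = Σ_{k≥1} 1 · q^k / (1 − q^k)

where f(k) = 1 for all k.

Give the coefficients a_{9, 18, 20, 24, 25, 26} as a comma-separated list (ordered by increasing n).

d|9:{1,3,9}  Σf=1+1+1=3
n=18: 18·1 9·2 6·3 3·6 2·9 1·18  f→[1+1+1+1+1+1]=6
n=20: 20·1 10·2 5·4 4·5 2·10 1·20  f→[1+1+1+1+1+1]=6
q^24  k|24↦f(k): 24:1 12:1 8:1 6:1 4:1 3:1 2:1 1:1  a_24=8
q^25  k|25↦f(k): 25:1 5:1 1:1  a_25=3
[q^26] f(1)=1,f(2)=1,f(13)=1,f(26)=1 ⇒ 4

3, 6, 6, 8, 3, 4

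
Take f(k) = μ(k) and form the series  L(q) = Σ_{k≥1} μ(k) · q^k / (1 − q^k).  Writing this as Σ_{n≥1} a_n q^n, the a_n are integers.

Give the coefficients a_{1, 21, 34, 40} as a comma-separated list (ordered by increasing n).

1, 0, 0, 0

[q^1] μ(1)=1 ⇒ 1
d|21:{1,3,7,21}  Σμ=1+(-1)+(-1)+1=0
n=34: 1·34 2·17 17·2 34·1  μ→[1+(-1)+(-1)+1]=0
q^40  k|40↦μ(k): 1:1 2:-1 4:0 5:-1 8:0 10:1 20:0 40:0  a_40=0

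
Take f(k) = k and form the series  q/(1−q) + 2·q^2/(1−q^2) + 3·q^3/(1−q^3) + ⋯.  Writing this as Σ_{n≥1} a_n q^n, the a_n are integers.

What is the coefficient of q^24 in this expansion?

d|24:{24,12,8,6,4,3,2,1}  Σf=24+12+8+6+4+3+2+1=60

a_24 = 60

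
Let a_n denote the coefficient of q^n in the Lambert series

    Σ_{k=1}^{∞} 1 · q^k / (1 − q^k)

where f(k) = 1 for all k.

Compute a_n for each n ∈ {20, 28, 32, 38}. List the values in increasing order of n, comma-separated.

n=20: 1·20 2·10 4·5 5·4 10·2 20·1  f→[1+1+1+1+1+1]=6
q^28  k|28↦f(k): 1:1 2:1 4:1 7:1 14:1 28:1  a_28=6
[q^32] f(1)=1,f(2)=1,f(4)=1,f(8)=1,f(16)=1,f(32)=1 ⇒ 6
[q^38] f(1)=1,f(2)=1,f(19)=1,f(38)=1 ⇒ 4

6, 6, 6, 4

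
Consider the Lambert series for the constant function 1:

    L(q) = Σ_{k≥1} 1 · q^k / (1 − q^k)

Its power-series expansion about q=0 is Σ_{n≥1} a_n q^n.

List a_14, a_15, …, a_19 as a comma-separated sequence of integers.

n=14: 1·14 2·7 7·2 14·1  f→[1+1+1+1]=4
d|15:{15,5,3,1}  Σf=1+1+1+1=4
d|16:{16,8,4,2,1}  Σf=1+1+1+1+1=5
n=17: 17·1 1·17  f→[1+1]=2
n=18: 1·18 2·9 3·6 6·3 9·2 18·1  f→[1+1+1+1+1+1]=6
q^19  k|19↦f(k): 1:1 19:1  a_19=2

4, 4, 5, 2, 6, 2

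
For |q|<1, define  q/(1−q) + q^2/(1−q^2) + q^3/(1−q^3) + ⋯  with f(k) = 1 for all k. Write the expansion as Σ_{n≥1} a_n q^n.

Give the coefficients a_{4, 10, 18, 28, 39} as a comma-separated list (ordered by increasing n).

3, 4, 6, 6, 4

d|4:{4,2,1}  Σf=1+1+1=3
d|10:{10,5,2,1}  Σf=1+1+1+1=4
n=18: 18·1 9·2 6·3 3·6 2·9 1·18  f→[1+1+1+1+1+1]=6
n=28: 28·1 14·2 7·4 4·7 2·14 1·28  f→[1+1+1+1+1+1]=6
n=39: 1·39 3·13 13·3 39·1  f→[1+1+1+1]=4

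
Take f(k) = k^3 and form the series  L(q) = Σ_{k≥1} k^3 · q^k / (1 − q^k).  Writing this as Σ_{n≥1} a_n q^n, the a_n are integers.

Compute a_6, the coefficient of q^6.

[q^6] f(1)=1,f(2)=8,f(3)=27,f(6)=216 ⇒ 252

a_6 = 252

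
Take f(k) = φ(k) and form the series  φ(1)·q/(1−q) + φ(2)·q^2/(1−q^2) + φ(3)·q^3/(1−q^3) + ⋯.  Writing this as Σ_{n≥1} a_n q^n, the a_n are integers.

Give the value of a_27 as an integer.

[q^27] φ(1)=1,φ(3)=2,φ(9)=6,φ(27)=18 ⇒ 27

a_27 = 27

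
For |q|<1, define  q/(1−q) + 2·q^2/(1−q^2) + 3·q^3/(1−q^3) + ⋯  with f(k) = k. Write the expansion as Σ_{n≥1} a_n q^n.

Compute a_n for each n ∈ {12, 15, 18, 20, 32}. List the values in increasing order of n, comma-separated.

q^12  k|12↦f(k): 12:12 6:6 4:4 3:3 2:2 1:1  a_12=28
q^15  k|15↦f(k): 15:15 5:5 3:3 1:1  a_15=24
q^18  k|18↦f(k): 18:18 9:9 6:6 3:3 2:2 1:1  a_18=39
n=20: 1·20 2·10 4·5 5·4 10·2 20·1  f→[1+2+4+5+10+20]=42
n=32: 1·32 2·16 4·8 8·4 16·2 32·1  f→[1+2+4+8+16+32]=63

28, 24, 39, 42, 63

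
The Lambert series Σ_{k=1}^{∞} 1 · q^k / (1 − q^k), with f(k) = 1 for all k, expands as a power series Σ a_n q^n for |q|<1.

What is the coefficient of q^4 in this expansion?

a_4 = 3

q^4  k|4↦f(k): 1:1 2:1 4:1  a_4=3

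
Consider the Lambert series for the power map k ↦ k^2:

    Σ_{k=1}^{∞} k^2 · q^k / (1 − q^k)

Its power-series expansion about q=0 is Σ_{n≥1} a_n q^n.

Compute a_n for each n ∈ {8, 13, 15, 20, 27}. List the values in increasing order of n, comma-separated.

85, 170, 260, 546, 820

n=8: 1·8 2·4 4·2 8·1  f→[1+4+16+64]=85
[q^13] f(1)=1,f(13)=169 ⇒ 170
d|15:{15,5,3,1}  Σf=225+25+9+1=260
n=20: 1·20 2·10 4·5 5·4 10·2 20·1  f→[1+4+16+25+100+400]=546
[q^27] f(27)=729,f(9)=81,f(3)=9,f(1)=1 ⇒ 820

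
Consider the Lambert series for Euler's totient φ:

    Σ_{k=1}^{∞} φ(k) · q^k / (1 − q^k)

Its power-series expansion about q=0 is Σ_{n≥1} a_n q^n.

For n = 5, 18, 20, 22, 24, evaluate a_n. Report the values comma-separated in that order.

d|5:{1,5}  Σφ=1+4=5
q^18  k|18↦φ(k): 1:1 2:1 3:2 6:2 9:6 18:6  a_18=18
n=20: 1·20 2·10 4·5 5·4 10·2 20·1  φ→[1+1+2+4+4+8]=20
[q^22] φ(22)=10,φ(11)=10,φ(2)=1,φ(1)=1 ⇒ 22
d|24:{1,2,3,4,6,8,12,24}  Σφ=1+1+2+2+2+4+4+8=24

5, 18, 20, 22, 24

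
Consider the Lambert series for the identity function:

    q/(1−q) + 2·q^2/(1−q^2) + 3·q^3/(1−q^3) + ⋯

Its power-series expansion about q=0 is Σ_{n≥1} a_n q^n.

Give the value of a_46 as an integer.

n=46: 1·46 2·23 23·2 46·1  f→[1+2+23+46]=72

a_46 = 72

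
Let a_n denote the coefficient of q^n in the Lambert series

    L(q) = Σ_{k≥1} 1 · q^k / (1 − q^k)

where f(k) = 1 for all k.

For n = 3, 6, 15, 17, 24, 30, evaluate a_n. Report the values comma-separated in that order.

2, 4, 4, 2, 8, 8

d|3:{1,3}  Σf=1+1=2
d|6:{1,2,3,6}  Σf=1+1+1+1=4
q^15  k|15↦f(k): 15:1 5:1 3:1 1:1  a_15=4
n=17: 17·1 1·17  f→[1+1]=2
n=24: 24·1 12·2 8·3 6·4 4·6 3·8 2·12 1·24  f→[1+1+1+1+1+1+1+1]=8
d|30:{1,2,3,5,6,10,15,30}  Σf=1+1+1+1+1+1+1+1=8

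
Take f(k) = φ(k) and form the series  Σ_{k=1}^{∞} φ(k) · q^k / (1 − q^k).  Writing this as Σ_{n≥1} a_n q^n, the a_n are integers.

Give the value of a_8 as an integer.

d|8:{8,4,2,1}  Σφ=4+2+1+1=8

a_8 = 8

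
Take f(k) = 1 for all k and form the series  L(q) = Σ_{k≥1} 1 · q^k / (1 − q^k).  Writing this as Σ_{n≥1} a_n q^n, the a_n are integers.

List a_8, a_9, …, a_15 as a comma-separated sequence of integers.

n=8: 1·8 2·4 4·2 8·1  f→[1+1+1+1]=4
d|9:{1,3,9}  Σf=1+1+1=3
n=10: 1·10 2·5 5·2 10·1  f→[1+1+1+1]=4
[q^11] f(11)=1,f(1)=1 ⇒ 2
n=12: 12·1 6·2 4·3 3·4 2·6 1·12  f→[1+1+1+1+1+1]=6
d|13:{1,13}  Σf=1+1=2
d|14:{1,2,7,14}  Σf=1+1+1+1=4
d|15:{15,5,3,1}  Σf=1+1+1+1=4

4, 3, 4, 2, 6, 2, 4, 4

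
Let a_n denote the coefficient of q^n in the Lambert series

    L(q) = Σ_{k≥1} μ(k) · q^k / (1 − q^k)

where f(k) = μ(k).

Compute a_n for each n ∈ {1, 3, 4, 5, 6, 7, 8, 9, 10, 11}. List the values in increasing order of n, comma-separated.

q^1  k|1↦μ(k): 1:1  a_1=1
n=3: 3·1 1·3  μ→[(-1)+1]=0
d|4:{1,2,4}  Σμ=1+(-1)+0=0
q^5  k|5↦μ(k): 5:-1 1:1  a_5=0
[q^6] μ(1)=1,μ(2)=-1,μ(3)=-1,μ(6)=1 ⇒ 0
d|7:{1,7}  Σμ=1+(-1)=0
[q^8] μ(1)=1,μ(2)=-1,μ(4)=0,μ(8)=0 ⇒ 0
n=9: 1·9 3·3 9·1  μ→[1+(-1)+0]=0
q^10  k|10↦μ(k): 10:1 5:-1 2:-1 1:1  a_10=0
q^11  k|11↦μ(k): 11:-1 1:1  a_11=0

1, 0, 0, 0, 0, 0, 0, 0, 0, 0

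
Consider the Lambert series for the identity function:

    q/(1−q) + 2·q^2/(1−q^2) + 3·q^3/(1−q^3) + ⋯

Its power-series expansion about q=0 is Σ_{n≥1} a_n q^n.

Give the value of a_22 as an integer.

a_22 = 36

q^22  k|22↦f(k): 1:1 2:2 11:11 22:22  a_22=36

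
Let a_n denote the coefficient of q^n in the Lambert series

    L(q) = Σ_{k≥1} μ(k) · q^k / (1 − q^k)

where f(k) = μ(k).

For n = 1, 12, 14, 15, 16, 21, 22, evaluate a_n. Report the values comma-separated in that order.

[q^1] μ(1)=1 ⇒ 1
d|12:{1,2,3,4,6,12}  Σμ=1+(-1)+(-1)+0+1+0=0
[q^14] μ(1)=1,μ(2)=-1,μ(7)=-1,μ(14)=1 ⇒ 0
[q^15] μ(15)=1,μ(5)=-1,μ(3)=-1,μ(1)=1 ⇒ 0
[q^16] μ(1)=1,μ(2)=-1,μ(4)=0,μ(8)=0,μ(16)=0 ⇒ 0
n=21: 1·21 3·7 7·3 21·1  μ→[1+(-1)+(-1)+1]=0
n=22: 1·22 2·11 11·2 22·1  μ→[1+(-1)+(-1)+1]=0

1, 0, 0, 0, 0, 0, 0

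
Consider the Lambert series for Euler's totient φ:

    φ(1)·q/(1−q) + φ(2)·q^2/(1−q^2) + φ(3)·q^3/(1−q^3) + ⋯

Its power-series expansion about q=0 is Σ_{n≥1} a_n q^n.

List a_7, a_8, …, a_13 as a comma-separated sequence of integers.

[q^7] φ(1)=1,φ(7)=6 ⇒ 7
q^8  k|8↦φ(k): 8:4 4:2 2:1 1:1  a_8=8
[q^9] φ(9)=6,φ(3)=2,φ(1)=1 ⇒ 9
[q^10] φ(1)=1,φ(2)=1,φ(5)=4,φ(10)=4 ⇒ 10
q^11  k|11↦φ(k): 11:10 1:1  a_11=11
q^12  k|12↦φ(k): 1:1 2:1 3:2 4:2 6:2 12:4  a_12=12
d|13:{1,13}  Σφ=1+12=13

7, 8, 9, 10, 11, 12, 13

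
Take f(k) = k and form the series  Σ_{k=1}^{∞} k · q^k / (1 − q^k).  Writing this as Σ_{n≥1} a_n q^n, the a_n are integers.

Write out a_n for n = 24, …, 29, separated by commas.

[q^24] f(1)=1,f(2)=2,f(3)=3,f(4)=4,f(6)=6,f(8)=8,f(12)=12,f(24)=24 ⇒ 60
q^25  k|25↦f(k): 1:1 5:5 25:25  a_25=31
[q^26] f(1)=1,f(2)=2,f(13)=13,f(26)=26 ⇒ 42
[q^27] f(27)=27,f(9)=9,f(3)=3,f(1)=1 ⇒ 40
n=28: 1·28 2·14 4·7 7·4 14·2 28·1  f→[1+2+4+7+14+28]=56
q^29  k|29↦f(k): 29:29 1:1  a_29=30

60, 31, 42, 40, 56, 30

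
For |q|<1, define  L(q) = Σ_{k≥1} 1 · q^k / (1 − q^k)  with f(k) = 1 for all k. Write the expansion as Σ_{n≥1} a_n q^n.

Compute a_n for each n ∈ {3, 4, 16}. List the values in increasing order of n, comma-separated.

q^3  k|3↦f(k): 1:1 3:1  a_3=2
d|4:{1,2,4}  Σf=1+1+1=3
[q^16] f(1)=1,f(2)=1,f(4)=1,f(8)=1,f(16)=1 ⇒ 5

2, 3, 5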